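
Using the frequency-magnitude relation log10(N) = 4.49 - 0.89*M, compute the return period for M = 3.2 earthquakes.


log10(N) = 4.49 - 0.89*3.2 = 1.642
N = 10^1.642 = 43.85307
T = 1/N = 1/43.85307 = 0.0228 years

0.0228


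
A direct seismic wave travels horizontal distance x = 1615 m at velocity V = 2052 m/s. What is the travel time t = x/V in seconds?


t = x / V
= 1615 / 2052
= 0.787 s

0.787


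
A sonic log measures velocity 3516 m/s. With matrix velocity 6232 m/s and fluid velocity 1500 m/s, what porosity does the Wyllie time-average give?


1/V - 1/Vm = 1/3516 - 1/6232 = 0.00012395
1/Vf - 1/Vm = 1/1500 - 1/6232 = 0.0005062
phi = 0.00012395 / 0.0005062 = 0.2449

0.2449


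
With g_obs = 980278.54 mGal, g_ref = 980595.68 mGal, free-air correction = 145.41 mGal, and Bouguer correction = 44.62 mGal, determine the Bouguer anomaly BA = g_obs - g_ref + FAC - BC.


BA = g_obs - g_ref + FAC - BC
= 980278.54 - 980595.68 + 145.41 - 44.62
= -216.35 mGal

-216.35


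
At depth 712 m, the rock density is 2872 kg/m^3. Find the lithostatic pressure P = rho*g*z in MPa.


P = rho * g * z / 1e6
= 2872 * 9.81 * 712 / 1e6
= 20060115.84 / 1e6
= 20.0601 MPa

20.0601


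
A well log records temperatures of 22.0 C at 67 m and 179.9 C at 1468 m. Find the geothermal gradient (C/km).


dT = 179.9 - 22.0 = 157.9 C
dz = 1468 - 67 = 1401 m
gradient = dT/dz * 1000 = 157.9/1401 * 1000 = 112.7052 C/km

112.7052


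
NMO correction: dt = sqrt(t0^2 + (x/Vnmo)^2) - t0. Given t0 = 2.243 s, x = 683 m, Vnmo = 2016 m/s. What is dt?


x/Vnmo = 683/2016 = 0.33879
(x/Vnmo)^2 = 0.114778
t0^2 = 5.031049
sqrt(5.031049 + 0.114778) = 2.268442
dt = 2.268442 - 2.243 = 0.025442

0.025442


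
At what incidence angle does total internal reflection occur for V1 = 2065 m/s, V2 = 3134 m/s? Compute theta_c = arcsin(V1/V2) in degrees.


V1/V2 = 2065/3134 = 0.658902
theta_c = arcsin(0.658902) = 41.2162 degrees

41.2162


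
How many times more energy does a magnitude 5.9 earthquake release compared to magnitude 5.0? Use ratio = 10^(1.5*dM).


M2 - M1 = 5.9 - 5.0 = 0.9
1.5 * 0.9 = 1.35
ratio = 10^1.35 = 22.39

22.39


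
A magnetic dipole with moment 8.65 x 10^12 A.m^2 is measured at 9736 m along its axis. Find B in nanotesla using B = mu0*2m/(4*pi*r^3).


m = 8.65 x 10^12 = 8650000000000 A.m^2
2m = 17300000000000 A.m^2
r^3 = 9736^3 = 922872480256
B = (4pi*10^-7) * 17300000000000 / (4*pi * 922872480256) * 1e9
= 21739821.162841 / 11597157616689.76 * 1e9
= 1874.5818 nT

1874.5818


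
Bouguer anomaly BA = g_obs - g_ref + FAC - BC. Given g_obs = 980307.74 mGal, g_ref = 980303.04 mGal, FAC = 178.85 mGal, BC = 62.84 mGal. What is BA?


BA = g_obs - g_ref + FAC - BC
= 980307.74 - 980303.04 + 178.85 - 62.84
= 120.71 mGal

120.71


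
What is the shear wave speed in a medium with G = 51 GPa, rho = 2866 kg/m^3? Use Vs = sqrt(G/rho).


Convert G to Pa: G = 51e9 Pa
Compute G/rho = 51e9 / 2866 = 17794836.0084
Vs = sqrt(17794836.0084) = 4218.39 m/s

4218.39


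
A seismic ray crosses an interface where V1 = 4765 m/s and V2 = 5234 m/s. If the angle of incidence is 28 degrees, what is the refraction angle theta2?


sin(theta1) = sin(28 deg) = 0.469472
sin(theta2) = V2/V1 * sin(theta1) = 5234/4765 * 0.469472 = 0.51568
theta2 = arcsin(0.51568) = 31.0429 degrees

31.0429


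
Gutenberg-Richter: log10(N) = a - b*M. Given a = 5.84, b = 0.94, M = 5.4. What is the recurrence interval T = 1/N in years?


log10(N) = 5.84 - 0.94*5.4 = 0.764
N = 10^0.764 = 5.807644
T = 1/N = 1/5.807644 = 0.1722 years

0.1722


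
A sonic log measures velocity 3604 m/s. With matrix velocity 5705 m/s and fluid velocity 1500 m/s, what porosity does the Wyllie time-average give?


1/V - 1/Vm = 1/3604 - 1/5705 = 0.00010218
1/Vf - 1/Vm = 1/1500 - 1/5705 = 0.00049138
phi = 0.00010218 / 0.00049138 = 0.208

0.208


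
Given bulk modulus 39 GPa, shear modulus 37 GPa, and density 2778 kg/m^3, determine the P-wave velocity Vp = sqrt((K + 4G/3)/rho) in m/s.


First compute the effective modulus:
K + 4G/3 = 39e9 + 4*37e9/3 = 88333333333.33 Pa
Then divide by density:
88333333333.33 / 2778 = 31797456.2035 Pa/(kg/m^3)
Take the square root:
Vp = sqrt(31797456.2035) = 5638.92 m/s

5638.92


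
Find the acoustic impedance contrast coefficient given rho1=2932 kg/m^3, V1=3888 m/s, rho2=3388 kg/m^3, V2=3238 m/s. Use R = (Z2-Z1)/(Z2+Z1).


Z1 = 2932 * 3888 = 11399616
Z2 = 3388 * 3238 = 10970344
R = (10970344 - 11399616) / (10970344 + 11399616) = -429272 / 22369960 = -0.0192

-0.0192


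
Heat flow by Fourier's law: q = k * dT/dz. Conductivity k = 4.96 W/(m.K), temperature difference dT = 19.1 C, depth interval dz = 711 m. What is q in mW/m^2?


q = k * dT / dz * 1000
= 4.96 * 19.1 / 711 * 1000
= 0.133243 * 1000
= 133.2433 mW/m^2

133.2433


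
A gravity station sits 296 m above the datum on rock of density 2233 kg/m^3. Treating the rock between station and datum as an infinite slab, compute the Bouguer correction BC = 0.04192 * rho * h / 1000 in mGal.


BC = 0.04192 * rho * h / 1000
= 0.04192 * 2233 * 296 / 1000
= 27.7078 mGal

27.7078


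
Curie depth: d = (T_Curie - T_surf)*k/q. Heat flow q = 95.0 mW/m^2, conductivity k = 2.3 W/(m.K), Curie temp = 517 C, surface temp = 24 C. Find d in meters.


T_Curie - T_surf = 517 - 24 = 493 C
Convert q to W/m^2: 95.0 mW/m^2 = 0.095 W/m^2
d = 493 * 2.3 / 0.095 = 11935.79 m

11935.79


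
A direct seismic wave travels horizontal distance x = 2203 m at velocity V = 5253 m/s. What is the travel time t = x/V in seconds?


t = x / V
= 2203 / 5253
= 0.4194 s

0.4194


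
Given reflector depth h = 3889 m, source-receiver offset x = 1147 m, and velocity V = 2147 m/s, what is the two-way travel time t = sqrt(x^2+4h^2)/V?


x^2 + 4h^2 = 1147^2 + 4*3889^2 = 1315609 + 60497284 = 61812893
sqrt(61812893) = 7862.1176
t = 7862.1176 / 2147 = 3.6619 s

3.6619


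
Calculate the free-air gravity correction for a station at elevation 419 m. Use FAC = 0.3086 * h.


FAC = 0.3086 * h
= 0.3086 * 419
= 129.3034 mGal

129.3034


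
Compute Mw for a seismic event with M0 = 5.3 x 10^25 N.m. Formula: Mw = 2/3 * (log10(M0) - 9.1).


log10(M0) = log10(5.3 x 10^25) = 25.7243
Mw = 2/3 * (25.7243 - 9.1)
= 2/3 * 16.6243
= 11.08

11.08


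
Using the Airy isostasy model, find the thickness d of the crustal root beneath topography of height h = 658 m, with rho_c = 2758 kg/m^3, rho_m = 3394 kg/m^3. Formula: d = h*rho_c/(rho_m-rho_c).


rho_m - rho_c = 3394 - 2758 = 636
d = 658 * 2758 / 636
= 1814764 / 636
= 2853.4 m

2853.4


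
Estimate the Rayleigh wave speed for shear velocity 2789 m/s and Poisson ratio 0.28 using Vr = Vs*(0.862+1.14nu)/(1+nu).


Numerator factor = 0.862 + 1.14*0.28 = 1.1812
Denominator = 1 + 0.28 = 1.28
Vr = 2789 * 1.1812 / 1.28 = 2573.72 m/s

2573.72


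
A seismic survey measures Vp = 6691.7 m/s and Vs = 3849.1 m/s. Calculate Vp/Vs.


Vp/Vs = 6691.7 / 3849.1
= 1.7385

1.7385


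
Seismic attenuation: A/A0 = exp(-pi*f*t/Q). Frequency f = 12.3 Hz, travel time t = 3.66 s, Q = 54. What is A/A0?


pi*f*t/Q = pi*12.3*3.66/54 = 2.619041
A/A0 = exp(-2.619041) = 0.072873

0.072873


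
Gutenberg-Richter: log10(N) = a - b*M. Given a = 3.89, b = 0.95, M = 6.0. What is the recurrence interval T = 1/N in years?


log10(N) = 3.89 - 0.95*6.0 = -1.81
N = 10^-1.81 = 0.015488
T = 1/N = 1/0.015488 = 64.5654 years

64.5654


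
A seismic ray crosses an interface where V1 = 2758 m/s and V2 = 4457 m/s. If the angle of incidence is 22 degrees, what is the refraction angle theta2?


sin(theta1) = sin(22 deg) = 0.374607
sin(theta2) = V2/V1 * sin(theta1) = 4457/2758 * 0.374607 = 0.605374
theta2 = arcsin(0.605374) = 37.2558 degrees

37.2558


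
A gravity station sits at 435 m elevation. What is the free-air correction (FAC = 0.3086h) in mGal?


FAC = 0.3086 * h
= 0.3086 * 435
= 134.241 mGal

134.241


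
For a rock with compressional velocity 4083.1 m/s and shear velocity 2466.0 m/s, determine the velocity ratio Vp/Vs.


Vp/Vs = 4083.1 / 2466.0
= 1.6558

1.6558


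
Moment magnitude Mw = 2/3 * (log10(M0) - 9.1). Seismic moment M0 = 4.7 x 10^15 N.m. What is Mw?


log10(M0) = log10(4.7 x 10^15) = 15.6721
Mw = 2/3 * (15.6721 - 9.1)
= 2/3 * 6.5721
= 4.38

4.38


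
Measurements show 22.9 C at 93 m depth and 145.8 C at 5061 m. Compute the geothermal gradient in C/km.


dT = 145.8 - 22.9 = 122.9 C
dz = 5061 - 93 = 4968 m
gradient = dT/dz * 1000 = 122.9/4968 * 1000 = 24.7383 C/km

24.7383


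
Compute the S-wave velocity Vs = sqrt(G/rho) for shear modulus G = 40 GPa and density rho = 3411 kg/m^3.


Convert G to Pa: G = 40e9 Pa
Compute G/rho = 40e9 / 3411 = 11726766.3442
Vs = sqrt(11726766.3442) = 3424.44 m/s

3424.44


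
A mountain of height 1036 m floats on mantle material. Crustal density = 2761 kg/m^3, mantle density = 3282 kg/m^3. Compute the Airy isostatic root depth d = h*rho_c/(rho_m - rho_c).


rho_m - rho_c = 3282 - 2761 = 521
d = 1036 * 2761 / 521
= 2860396 / 521
= 5490.2 m

5490.2


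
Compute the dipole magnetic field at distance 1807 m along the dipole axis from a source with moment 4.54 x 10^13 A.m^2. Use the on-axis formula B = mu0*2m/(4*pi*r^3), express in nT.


m = 4.54 x 10^13 = 45400000000000 A.m^2
2m = 90800000000000 A.m^2
r^3 = 1807^3 = 5900304943
B = (4pi*10^-7) * 90800000000000 / (4*pi * 5900304943) * 1e9
= 114102645.178381 / 74145418651.47 * 1e9
= 1538903.5122 nT

1538903.5122


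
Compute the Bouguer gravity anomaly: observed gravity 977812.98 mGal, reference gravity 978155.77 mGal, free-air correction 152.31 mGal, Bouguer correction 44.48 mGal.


BA = g_obs - g_ref + FAC - BC
= 977812.98 - 978155.77 + 152.31 - 44.48
= -234.96 mGal

-234.96


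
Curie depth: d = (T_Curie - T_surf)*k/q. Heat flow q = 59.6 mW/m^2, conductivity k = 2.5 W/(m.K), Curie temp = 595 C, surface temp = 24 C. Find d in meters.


T_Curie - T_surf = 595 - 24 = 571 C
Convert q to W/m^2: 59.6 mW/m^2 = 0.0596 W/m^2
d = 571 * 2.5 / 0.0596 = 23951.34 m

23951.34


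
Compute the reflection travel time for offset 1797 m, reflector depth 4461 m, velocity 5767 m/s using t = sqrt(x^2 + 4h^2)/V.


x^2 + 4h^2 = 1797^2 + 4*4461^2 = 3229209 + 79602084 = 82831293
sqrt(82831293) = 9101.1699
t = 9101.1699 / 5767 = 1.5781 s

1.5781


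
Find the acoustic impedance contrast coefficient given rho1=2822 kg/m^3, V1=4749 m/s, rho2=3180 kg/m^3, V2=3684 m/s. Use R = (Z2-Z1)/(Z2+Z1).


Z1 = 2822 * 4749 = 13401678
Z2 = 3180 * 3684 = 11715120
R = (11715120 - 13401678) / (11715120 + 13401678) = -1686558 / 25116798 = -0.0671

-0.0671


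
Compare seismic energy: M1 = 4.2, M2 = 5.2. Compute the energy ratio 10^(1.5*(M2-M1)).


M2 - M1 = 5.2 - 4.2 = 1.0
1.5 * 1.0 = 1.5
ratio = 10^1.5 = 31.62

31.62


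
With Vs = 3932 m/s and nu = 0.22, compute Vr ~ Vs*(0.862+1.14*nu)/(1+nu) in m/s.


Numerator factor = 0.862 + 1.14*0.22 = 1.1128
Denominator = 1 + 0.22 = 1.22
Vr = 3932 * 1.1128 / 1.22 = 3586.5 m/s

3586.5


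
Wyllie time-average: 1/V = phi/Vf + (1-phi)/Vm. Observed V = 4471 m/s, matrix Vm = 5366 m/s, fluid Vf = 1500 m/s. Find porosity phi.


1/V - 1/Vm = 1/4471 - 1/5366 = 3.731e-05
1/Vf - 1/Vm = 1/1500 - 1/5366 = 0.00048031
phi = 3.731e-05 / 0.00048031 = 0.0777

0.0777


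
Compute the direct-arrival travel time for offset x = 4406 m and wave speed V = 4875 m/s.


t = x / V
= 4406 / 4875
= 0.9038 s

0.9038


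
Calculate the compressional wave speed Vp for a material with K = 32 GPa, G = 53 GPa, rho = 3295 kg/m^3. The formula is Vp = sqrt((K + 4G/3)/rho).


First compute the effective modulus:
K + 4G/3 = 32e9 + 4*53e9/3 = 102666666666.67 Pa
Then divide by density:
102666666666.67 / 3295 = 31158320.6879 Pa/(kg/m^3)
Take the square root:
Vp = sqrt(31158320.6879) = 5581.96 m/s

5581.96


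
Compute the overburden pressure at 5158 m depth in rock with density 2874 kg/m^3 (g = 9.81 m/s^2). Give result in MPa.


P = rho * g * z / 1e6
= 2874 * 9.81 * 5158 / 1e6
= 145424342.52 / 1e6
= 145.4243 MPa

145.4243


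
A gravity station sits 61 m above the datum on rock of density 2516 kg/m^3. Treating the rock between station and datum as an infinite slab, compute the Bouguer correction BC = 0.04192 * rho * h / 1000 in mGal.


BC = 0.04192 * rho * h / 1000
= 0.04192 * 2516 * 61 / 1000
= 6.4337 mGal

6.4337


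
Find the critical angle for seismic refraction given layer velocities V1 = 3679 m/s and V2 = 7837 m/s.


V1/V2 = 3679/7837 = 0.46944
theta_c = arcsin(0.46944) = 27.9979 degrees

27.9979


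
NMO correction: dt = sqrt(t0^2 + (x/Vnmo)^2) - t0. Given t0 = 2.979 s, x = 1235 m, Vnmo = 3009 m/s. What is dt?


x/Vnmo = 1235/3009 = 0.410435
(x/Vnmo)^2 = 0.168457
t0^2 = 8.874441
sqrt(8.874441 + 0.168457) = 3.007141
dt = 3.007141 - 2.979 = 0.028141

0.028141


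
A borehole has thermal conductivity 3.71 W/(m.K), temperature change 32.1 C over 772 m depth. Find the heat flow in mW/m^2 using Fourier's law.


q = k * dT / dz * 1000
= 3.71 * 32.1 / 772 * 1000
= 0.154263 * 1000
= 154.263 mW/m^2

154.263


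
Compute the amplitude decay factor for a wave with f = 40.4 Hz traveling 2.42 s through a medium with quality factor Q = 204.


pi*f*t/Q = pi*40.4*2.42/204 = 1.505624
A/A0 = exp(-1.505624) = 0.221879

0.221879


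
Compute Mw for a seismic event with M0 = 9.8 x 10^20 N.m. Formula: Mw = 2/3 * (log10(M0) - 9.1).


log10(M0) = log10(9.8 x 10^20) = 20.9912
Mw = 2/3 * (20.9912 - 9.1)
= 2/3 * 11.8912
= 7.93

7.93


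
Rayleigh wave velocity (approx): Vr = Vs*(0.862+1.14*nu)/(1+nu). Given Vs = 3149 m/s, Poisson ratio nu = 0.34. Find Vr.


Numerator factor = 0.862 + 1.14*0.34 = 1.2496
Denominator = 1 + 0.34 = 1.34
Vr = 3149 * 1.2496 / 1.34 = 2936.56 m/s

2936.56


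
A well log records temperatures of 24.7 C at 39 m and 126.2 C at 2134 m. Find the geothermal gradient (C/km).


dT = 126.2 - 24.7 = 101.5 C
dz = 2134 - 39 = 2095 m
gradient = dT/dz * 1000 = 101.5/2095 * 1000 = 48.4487 C/km

48.4487


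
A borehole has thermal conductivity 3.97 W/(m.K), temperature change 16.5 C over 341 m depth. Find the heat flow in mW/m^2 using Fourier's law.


q = k * dT / dz * 1000
= 3.97 * 16.5 / 341 * 1000
= 0.192097 * 1000
= 192.0968 mW/m^2

192.0968


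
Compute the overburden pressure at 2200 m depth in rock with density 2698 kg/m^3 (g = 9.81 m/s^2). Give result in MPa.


P = rho * g * z / 1e6
= 2698 * 9.81 * 2200 / 1e6
= 58228236.0 / 1e6
= 58.2282 MPa

58.2282


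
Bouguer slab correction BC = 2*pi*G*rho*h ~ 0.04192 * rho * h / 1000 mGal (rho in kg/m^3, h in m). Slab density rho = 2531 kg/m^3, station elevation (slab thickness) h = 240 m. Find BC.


BC = 0.04192 * rho * h / 1000
= 0.04192 * 2531 * 240 / 1000
= 25.4639 mGal

25.4639


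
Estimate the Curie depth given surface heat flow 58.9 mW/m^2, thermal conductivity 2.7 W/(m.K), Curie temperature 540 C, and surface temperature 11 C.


T_Curie - T_surf = 540 - 11 = 529 C
Convert q to W/m^2: 58.9 mW/m^2 = 0.0589 W/m^2
d = 529 * 2.7 / 0.0589 = 24249.58 m

24249.58


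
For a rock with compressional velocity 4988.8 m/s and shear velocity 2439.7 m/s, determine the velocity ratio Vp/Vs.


Vp/Vs = 4988.8 / 2439.7
= 2.0448

2.0448


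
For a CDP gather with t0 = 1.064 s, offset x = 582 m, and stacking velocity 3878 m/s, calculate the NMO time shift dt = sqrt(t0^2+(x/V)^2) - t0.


x/Vnmo = 582/3878 = 0.150077
(x/Vnmo)^2 = 0.022523
t0^2 = 1.132096
sqrt(1.132096 + 0.022523) = 1.074532
dt = 1.074532 - 1.064 = 0.010532

0.010532


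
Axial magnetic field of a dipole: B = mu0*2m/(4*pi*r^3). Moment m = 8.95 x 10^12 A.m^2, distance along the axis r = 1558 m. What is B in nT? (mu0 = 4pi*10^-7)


m = 8.95 x 10^12 = 8950000000000 A.m^2
2m = 17900000000000 A.m^2
r^3 = 1558^3 = 3781833112
B = (4pi*10^-7) * 17900000000000 / (4*pi * 3781833112) * 1e9
= 22493803.399703 / 47523916487.05 * 1e9
= 473315.4391 nT

473315.4391


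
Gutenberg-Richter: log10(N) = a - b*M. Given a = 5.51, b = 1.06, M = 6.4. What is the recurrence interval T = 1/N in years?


log10(N) = 5.51 - 1.06*6.4 = -1.274
N = 10^-1.274 = 0.053211
T = 1/N = 1/0.053211 = 18.7932 years

18.7932


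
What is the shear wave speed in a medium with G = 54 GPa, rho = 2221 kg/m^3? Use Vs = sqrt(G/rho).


Convert G to Pa: G = 54e9 Pa
Compute G/rho = 54e9 / 2221 = 24313372.3548
Vs = sqrt(24313372.3548) = 4930.86 m/s

4930.86


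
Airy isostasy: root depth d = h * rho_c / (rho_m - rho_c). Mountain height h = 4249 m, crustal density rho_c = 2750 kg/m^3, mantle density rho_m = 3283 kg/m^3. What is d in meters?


rho_m - rho_c = 3283 - 2750 = 533
d = 4249 * 2750 / 533
= 11684750 / 533
= 21922.61 m

21922.61


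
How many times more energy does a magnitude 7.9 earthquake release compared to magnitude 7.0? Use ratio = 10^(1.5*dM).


M2 - M1 = 7.9 - 7.0 = 0.9
1.5 * 0.9 = 1.35
ratio = 10^1.35 = 22.39

22.39


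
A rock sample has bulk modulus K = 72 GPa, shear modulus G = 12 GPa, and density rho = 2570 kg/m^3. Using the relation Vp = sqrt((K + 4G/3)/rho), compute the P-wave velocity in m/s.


First compute the effective modulus:
K + 4G/3 = 72e9 + 4*12e9/3 = 88000000000.0 Pa
Then divide by density:
88000000000.0 / 2570 = 34241245.1362 Pa/(kg/m^3)
Take the square root:
Vp = sqrt(34241245.1362) = 5851.6 m/s

5851.6


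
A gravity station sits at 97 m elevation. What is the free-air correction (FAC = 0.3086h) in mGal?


FAC = 0.3086 * h
= 0.3086 * 97
= 29.9342 mGal

29.9342


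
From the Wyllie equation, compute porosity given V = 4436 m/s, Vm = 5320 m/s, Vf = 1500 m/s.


1/V - 1/Vm = 1/4436 - 1/5320 = 3.746e-05
1/Vf - 1/Vm = 1/1500 - 1/5320 = 0.0004787
phi = 3.746e-05 / 0.0004787 = 0.0783

0.0783


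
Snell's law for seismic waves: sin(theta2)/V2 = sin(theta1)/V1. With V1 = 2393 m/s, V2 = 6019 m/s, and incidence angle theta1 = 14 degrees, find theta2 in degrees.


sin(theta1) = sin(14 deg) = 0.241922
sin(theta2) = V2/V1 * sin(theta1) = 6019/2393 * 0.241922 = 0.608495
theta2 = arcsin(0.608495) = 37.4807 degrees

37.4807


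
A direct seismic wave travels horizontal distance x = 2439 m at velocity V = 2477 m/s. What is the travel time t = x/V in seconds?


t = x / V
= 2439 / 2477
= 0.9847 s

0.9847


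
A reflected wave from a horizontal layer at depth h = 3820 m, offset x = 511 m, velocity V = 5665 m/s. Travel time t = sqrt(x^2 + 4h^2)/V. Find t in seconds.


x^2 + 4h^2 = 511^2 + 4*3820^2 = 261121 + 58369600 = 58630721
sqrt(58630721) = 7657.07
t = 7657.07 / 5665 = 1.3516 s

1.3516


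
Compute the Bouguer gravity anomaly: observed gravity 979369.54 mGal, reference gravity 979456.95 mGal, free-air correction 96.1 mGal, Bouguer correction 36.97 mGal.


BA = g_obs - g_ref + FAC - BC
= 979369.54 - 979456.95 + 96.1 - 36.97
= -28.28 mGal

-28.28


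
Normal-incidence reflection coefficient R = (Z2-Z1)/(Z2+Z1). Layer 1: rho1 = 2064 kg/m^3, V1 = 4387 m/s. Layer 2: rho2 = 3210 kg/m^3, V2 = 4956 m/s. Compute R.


Z1 = 2064 * 4387 = 9054768
Z2 = 3210 * 4956 = 15908760
R = (15908760 - 9054768) / (15908760 + 9054768) = 6853992 / 24963528 = 0.2746

0.2746


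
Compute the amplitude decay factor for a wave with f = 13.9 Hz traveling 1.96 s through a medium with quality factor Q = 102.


pi*f*t/Q = pi*13.9*1.96/102 = 0.839113
A/A0 = exp(-0.839113) = 0.432094

0.432094


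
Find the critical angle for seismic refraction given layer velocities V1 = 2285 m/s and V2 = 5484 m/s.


V1/V2 = 2285/5484 = 0.416667
theta_c = arcsin(0.416667) = 24.6243 degrees

24.6243


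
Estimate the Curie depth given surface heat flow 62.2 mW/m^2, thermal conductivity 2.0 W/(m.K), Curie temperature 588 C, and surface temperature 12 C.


T_Curie - T_surf = 588 - 12 = 576 C
Convert q to W/m^2: 62.2 mW/m^2 = 0.0622 W/m^2
d = 576 * 2.0 / 0.0622 = 18520.9 m

18520.9


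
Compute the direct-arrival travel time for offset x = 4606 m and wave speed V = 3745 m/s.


t = x / V
= 4606 / 3745
= 1.2299 s

1.2299


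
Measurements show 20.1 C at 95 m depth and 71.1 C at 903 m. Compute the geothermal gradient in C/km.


dT = 71.1 - 20.1 = 51.0 C
dz = 903 - 95 = 808 m
gradient = dT/dz * 1000 = 51.0/808 * 1000 = 63.1188 C/km

63.1188


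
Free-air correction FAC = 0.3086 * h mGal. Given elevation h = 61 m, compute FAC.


FAC = 0.3086 * h
= 0.3086 * 61
= 18.8246 mGal

18.8246


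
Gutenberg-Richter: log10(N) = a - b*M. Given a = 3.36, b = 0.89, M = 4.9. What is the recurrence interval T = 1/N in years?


log10(N) = 3.36 - 0.89*4.9 = -1.001
N = 10^-1.001 = 0.09977
T = 1/N = 1/0.09977 = 10.0231 years

10.0231


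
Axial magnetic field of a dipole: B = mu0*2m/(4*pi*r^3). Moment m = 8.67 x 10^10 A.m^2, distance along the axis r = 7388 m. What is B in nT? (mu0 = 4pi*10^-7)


m = 8.67 x 10^10 = 86700000000 A.m^2
2m = 173400000000 A.m^2
r^3 = 7388^3 = 403255835072
B = (4pi*10^-7) * 173400000000 / (4*pi * 403255835072) * 1e9
= 217900.866453 / 5067462275917.65 * 1e9
= 43.0 nT

43.0


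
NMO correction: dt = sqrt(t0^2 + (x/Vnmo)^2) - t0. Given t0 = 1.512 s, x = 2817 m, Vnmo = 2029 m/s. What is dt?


x/Vnmo = 2817/2029 = 1.388369
(x/Vnmo)^2 = 1.927568
t0^2 = 2.286144
sqrt(2.286144 + 1.927568) = 2.052733
dt = 2.052733 - 1.512 = 0.540733

0.540733


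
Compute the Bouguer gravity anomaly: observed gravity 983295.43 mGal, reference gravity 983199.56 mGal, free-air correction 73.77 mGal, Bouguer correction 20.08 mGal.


BA = g_obs - g_ref + FAC - BC
= 983295.43 - 983199.56 + 73.77 - 20.08
= 149.56 mGal

149.56


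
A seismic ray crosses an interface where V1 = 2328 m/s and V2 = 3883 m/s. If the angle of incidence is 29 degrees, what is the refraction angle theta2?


sin(theta1) = sin(29 deg) = 0.48481
sin(theta2) = V2/V1 * sin(theta1) = 3883/2328 * 0.48481 = 0.808641
theta2 = arcsin(0.808641) = 53.9633 degrees

53.9633


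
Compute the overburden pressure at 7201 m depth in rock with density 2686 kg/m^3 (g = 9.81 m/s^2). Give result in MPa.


P = rho * g * z / 1e6
= 2686 * 9.81 * 7201 / 1e6
= 189743901.66 / 1e6
= 189.7439 MPa

189.7439


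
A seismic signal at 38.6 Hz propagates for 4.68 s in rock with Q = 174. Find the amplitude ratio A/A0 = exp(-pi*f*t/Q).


pi*f*t/Q = pi*38.6*4.68/174 = 3.261623
A/A0 = exp(-3.261623) = 0.038326

0.038326


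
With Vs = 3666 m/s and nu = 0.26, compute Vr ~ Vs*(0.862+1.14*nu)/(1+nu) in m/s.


Numerator factor = 0.862 + 1.14*0.26 = 1.1584
Denominator = 1 + 0.26 = 1.26
Vr = 3666 * 1.1584 / 1.26 = 3370.39 m/s

3370.39


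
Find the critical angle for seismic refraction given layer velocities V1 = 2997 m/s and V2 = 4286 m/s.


V1/V2 = 2997/4286 = 0.699253
theta_c = arcsin(0.699253) = 44.3671 degrees

44.3671


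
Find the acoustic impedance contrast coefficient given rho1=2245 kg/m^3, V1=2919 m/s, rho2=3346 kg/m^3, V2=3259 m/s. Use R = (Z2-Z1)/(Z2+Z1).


Z1 = 2245 * 2919 = 6553155
Z2 = 3346 * 3259 = 10904614
R = (10904614 - 6553155) / (10904614 + 6553155) = 4351459 / 17457769 = 0.2493

0.2493


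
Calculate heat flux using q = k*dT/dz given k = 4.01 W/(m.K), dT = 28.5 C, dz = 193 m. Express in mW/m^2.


q = k * dT / dz * 1000
= 4.01 * 28.5 / 193 * 1000
= 0.59215 * 1000
= 592.1503 mW/m^2

592.1503


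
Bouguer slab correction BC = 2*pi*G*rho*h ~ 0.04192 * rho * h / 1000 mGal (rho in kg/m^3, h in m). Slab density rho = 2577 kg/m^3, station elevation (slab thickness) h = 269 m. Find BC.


BC = 0.04192 * rho * h / 1000
= 0.04192 * 2577 * 269 / 1000
= 29.0595 mGal

29.0595


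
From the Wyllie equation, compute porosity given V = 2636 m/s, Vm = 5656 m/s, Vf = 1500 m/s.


1/V - 1/Vm = 1/2636 - 1/5656 = 0.00020256
1/Vf - 1/Vm = 1/1500 - 1/5656 = 0.00048986
phi = 0.00020256 / 0.00048986 = 0.4135

0.4135


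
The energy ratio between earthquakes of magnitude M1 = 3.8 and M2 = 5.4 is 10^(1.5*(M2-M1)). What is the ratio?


M2 - M1 = 5.4 - 3.8 = 1.6
1.5 * 1.6 = 2.4
ratio = 10^2.4 = 251.19

251.19


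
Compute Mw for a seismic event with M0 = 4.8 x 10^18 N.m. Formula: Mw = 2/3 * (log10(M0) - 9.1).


log10(M0) = log10(4.8 x 10^18) = 18.6812
Mw = 2/3 * (18.6812 - 9.1)
= 2/3 * 9.5812
= 6.39

6.39


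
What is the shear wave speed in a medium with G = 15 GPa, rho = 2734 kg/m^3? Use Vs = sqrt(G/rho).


Convert G to Pa: G = 15e9 Pa
Compute G/rho = 15e9 / 2734 = 5486466.7154
Vs = sqrt(5486466.7154) = 2342.32 m/s

2342.32


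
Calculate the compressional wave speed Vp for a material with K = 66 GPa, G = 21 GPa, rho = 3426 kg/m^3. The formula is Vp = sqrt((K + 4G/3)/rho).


First compute the effective modulus:
K + 4G/3 = 66e9 + 4*21e9/3 = 94000000000.0 Pa
Then divide by density:
94000000000.0 / 3426 = 27437244.6001 Pa/(kg/m^3)
Take the square root:
Vp = sqrt(27437244.6001) = 5238.06 m/s

5238.06


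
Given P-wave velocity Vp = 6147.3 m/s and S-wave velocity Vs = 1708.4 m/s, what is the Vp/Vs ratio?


Vp/Vs = 6147.3 / 1708.4
= 3.5983

3.5983


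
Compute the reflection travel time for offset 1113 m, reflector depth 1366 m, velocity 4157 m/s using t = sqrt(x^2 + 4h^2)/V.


x^2 + 4h^2 = 1113^2 + 4*1366^2 = 1238769 + 7463824 = 8702593
sqrt(8702593) = 2950.0158
t = 2950.0158 / 4157 = 0.7097 s

0.7097


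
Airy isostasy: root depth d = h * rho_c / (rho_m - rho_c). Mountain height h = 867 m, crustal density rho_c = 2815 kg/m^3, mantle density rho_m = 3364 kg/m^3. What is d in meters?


rho_m - rho_c = 3364 - 2815 = 549
d = 867 * 2815 / 549
= 2440605 / 549
= 4445.55 m

4445.55


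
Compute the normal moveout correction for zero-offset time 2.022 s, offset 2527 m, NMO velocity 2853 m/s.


x/Vnmo = 2527/2853 = 0.885734
(x/Vnmo)^2 = 0.784525
t0^2 = 4.088484
sqrt(4.088484 + 0.784525) = 2.207489
dt = 2.207489 - 2.022 = 0.185489

0.185489


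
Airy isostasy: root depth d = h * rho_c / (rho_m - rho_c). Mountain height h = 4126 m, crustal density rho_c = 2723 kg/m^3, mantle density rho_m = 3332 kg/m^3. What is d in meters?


rho_m - rho_c = 3332 - 2723 = 609
d = 4126 * 2723 / 609
= 11235098 / 609
= 18448.44 m

18448.44


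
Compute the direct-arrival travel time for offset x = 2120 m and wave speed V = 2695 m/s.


t = x / V
= 2120 / 2695
= 0.7866 s

0.7866


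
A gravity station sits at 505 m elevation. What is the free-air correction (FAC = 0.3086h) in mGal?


FAC = 0.3086 * h
= 0.3086 * 505
= 155.843 mGal

155.843


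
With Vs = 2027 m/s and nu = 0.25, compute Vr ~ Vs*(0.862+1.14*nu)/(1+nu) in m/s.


Numerator factor = 0.862 + 1.14*0.25 = 1.147
Denominator = 1 + 0.25 = 1.25
Vr = 2027 * 1.147 / 1.25 = 1859.98 m/s

1859.98


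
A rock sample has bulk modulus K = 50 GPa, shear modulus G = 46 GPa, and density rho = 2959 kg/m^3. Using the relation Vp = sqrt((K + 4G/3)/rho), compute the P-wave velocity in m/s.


First compute the effective modulus:
K + 4G/3 = 50e9 + 4*46e9/3 = 111333333333.33 Pa
Then divide by density:
111333333333.33 / 2959 = 37625323.8707 Pa/(kg/m^3)
Take the square root:
Vp = sqrt(37625323.8707) = 6133.95 m/s

6133.95


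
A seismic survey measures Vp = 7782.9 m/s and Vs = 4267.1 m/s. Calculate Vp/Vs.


Vp/Vs = 7782.9 / 4267.1
= 1.8239

1.8239


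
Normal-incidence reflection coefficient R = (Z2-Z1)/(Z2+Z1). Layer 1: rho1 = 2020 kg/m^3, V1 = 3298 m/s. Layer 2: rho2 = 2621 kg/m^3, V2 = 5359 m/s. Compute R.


Z1 = 2020 * 3298 = 6661960
Z2 = 2621 * 5359 = 14045939
R = (14045939 - 6661960) / (14045939 + 6661960) = 7383979 / 20707899 = 0.3566

0.3566


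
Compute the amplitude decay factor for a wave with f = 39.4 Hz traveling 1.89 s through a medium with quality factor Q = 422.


pi*f*t/Q = pi*39.4*1.89/422 = 0.554365
A/A0 = exp(-0.554365) = 0.574437

0.574437


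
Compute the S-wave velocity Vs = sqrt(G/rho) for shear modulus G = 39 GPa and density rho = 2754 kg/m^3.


Convert G to Pa: G = 39e9 Pa
Compute G/rho = 39e9 / 2754 = 14161220.0436
Vs = sqrt(14161220.0436) = 3763.14 m/s

3763.14


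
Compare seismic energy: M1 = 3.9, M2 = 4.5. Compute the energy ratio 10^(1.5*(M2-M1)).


M2 - M1 = 4.5 - 3.9 = 0.6
1.5 * 0.6 = 0.9
ratio = 10^0.9 = 7.94

7.94


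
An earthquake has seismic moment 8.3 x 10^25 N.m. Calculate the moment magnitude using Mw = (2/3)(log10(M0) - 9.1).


log10(M0) = log10(8.3 x 10^25) = 25.9191
Mw = 2/3 * (25.9191 - 9.1)
= 2/3 * 16.8191
= 11.21

11.21


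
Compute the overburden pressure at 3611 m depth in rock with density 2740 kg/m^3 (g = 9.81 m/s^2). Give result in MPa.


P = rho * g * z / 1e6
= 2740 * 9.81 * 3611 / 1e6
= 97061513.4 / 1e6
= 97.0615 MPa

97.0615


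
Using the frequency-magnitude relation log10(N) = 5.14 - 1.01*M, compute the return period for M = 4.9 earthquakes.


log10(N) = 5.14 - 1.01*4.9 = 0.191
N = 10^0.191 = 1.552387
T = 1/N = 1/1.552387 = 0.6442 years

0.6442


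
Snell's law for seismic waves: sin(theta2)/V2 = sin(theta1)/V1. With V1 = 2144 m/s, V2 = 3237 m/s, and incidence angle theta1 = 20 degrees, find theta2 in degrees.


sin(theta1) = sin(20 deg) = 0.34202
sin(theta2) = V2/V1 * sin(theta1) = 3237/2144 * 0.34202 = 0.51638
theta2 = arcsin(0.51638) = 31.0898 degrees

31.0898


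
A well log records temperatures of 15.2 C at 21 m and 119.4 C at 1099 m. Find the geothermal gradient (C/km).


dT = 119.4 - 15.2 = 104.2 C
dz = 1099 - 21 = 1078 m
gradient = dT/dz * 1000 = 104.2/1078 * 1000 = 96.6605 C/km

96.6605


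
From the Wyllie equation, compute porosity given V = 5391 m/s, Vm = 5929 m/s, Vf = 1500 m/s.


1/V - 1/Vm = 1/5391 - 1/5929 = 1.683e-05
1/Vf - 1/Vm = 1/1500 - 1/5929 = 0.000498
phi = 1.683e-05 / 0.000498 = 0.0338

0.0338


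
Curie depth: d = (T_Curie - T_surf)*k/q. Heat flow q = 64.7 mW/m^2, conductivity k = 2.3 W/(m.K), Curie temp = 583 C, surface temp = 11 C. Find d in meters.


T_Curie - T_surf = 583 - 11 = 572 C
Convert q to W/m^2: 64.7 mW/m^2 = 0.0647 W/m^2
d = 572 * 2.3 / 0.0647 = 20333.85 m

20333.85


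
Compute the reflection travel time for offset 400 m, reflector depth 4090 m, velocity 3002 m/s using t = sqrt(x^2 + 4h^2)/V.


x^2 + 4h^2 = 400^2 + 4*4090^2 = 160000 + 66912400 = 67072400
sqrt(67072400) = 8189.7741
t = 8189.7741 / 3002 = 2.7281 s

2.7281


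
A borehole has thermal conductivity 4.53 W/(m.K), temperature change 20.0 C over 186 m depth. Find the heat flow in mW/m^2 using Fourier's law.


q = k * dT / dz * 1000
= 4.53 * 20.0 / 186 * 1000
= 0.487097 * 1000
= 487.0968 mW/m^2

487.0968


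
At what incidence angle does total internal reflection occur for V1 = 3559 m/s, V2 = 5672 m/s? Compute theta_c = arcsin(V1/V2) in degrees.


V1/V2 = 3559/5672 = 0.627468
theta_c = arcsin(0.627468) = 38.8636 degrees

38.8636


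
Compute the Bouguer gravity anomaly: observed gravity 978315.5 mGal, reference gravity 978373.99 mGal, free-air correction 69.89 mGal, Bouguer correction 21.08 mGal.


BA = g_obs - g_ref + FAC - BC
= 978315.5 - 978373.99 + 69.89 - 21.08
= -9.68 mGal

-9.68


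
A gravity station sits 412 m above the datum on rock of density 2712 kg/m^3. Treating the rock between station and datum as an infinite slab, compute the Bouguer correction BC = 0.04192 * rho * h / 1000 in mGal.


BC = 0.04192 * rho * h / 1000
= 0.04192 * 2712 * 412 / 1000
= 46.8391 mGal

46.8391


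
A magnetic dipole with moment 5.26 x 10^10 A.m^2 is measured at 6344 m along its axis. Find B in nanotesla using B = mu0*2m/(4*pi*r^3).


m = 5.26 x 10^10 = 52600000000 A.m^2
2m = 105200000000 A.m^2
r^3 = 6344^3 = 255322755584
B = (4pi*10^-7) * 105200000000 / (4*pi * 255322755584) * 1e9
= 132198.218863 / 3208480372947.99 * 1e9
= 41.2028 nT

41.2028


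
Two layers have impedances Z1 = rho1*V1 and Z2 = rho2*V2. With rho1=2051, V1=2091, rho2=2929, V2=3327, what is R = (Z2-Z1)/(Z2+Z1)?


Z1 = 2051 * 2091 = 4288641
Z2 = 2929 * 3327 = 9744783
R = (9744783 - 4288641) / (9744783 + 4288641) = 5456142 / 14033424 = 0.3888

0.3888


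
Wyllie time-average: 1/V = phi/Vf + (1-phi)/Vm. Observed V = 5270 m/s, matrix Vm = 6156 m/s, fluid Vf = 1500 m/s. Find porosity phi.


1/V - 1/Vm = 1/5270 - 1/6156 = 2.731e-05
1/Vf - 1/Vm = 1/1500 - 1/6156 = 0.00050422
phi = 2.731e-05 / 0.00050422 = 0.0542

0.0542


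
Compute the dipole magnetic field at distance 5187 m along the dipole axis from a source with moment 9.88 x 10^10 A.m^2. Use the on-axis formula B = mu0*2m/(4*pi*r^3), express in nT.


m = 9.88 x 10^10 = 98800000000 A.m^2
2m = 197600000000 A.m^2
r^3 = 5187^3 = 139556074203
B = (4pi*10^-7) * 197600000000 / (4*pi * 139556074203) * 1e9
= 248311.48334 / 1753713349919.91 * 1e9
= 141.5918 nT

141.5918


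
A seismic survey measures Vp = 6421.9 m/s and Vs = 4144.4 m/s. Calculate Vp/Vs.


Vp/Vs = 6421.9 / 4144.4
= 1.5495

1.5495


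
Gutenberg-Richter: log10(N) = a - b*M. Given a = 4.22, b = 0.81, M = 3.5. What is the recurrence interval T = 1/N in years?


log10(N) = 4.22 - 0.81*3.5 = 1.385
N = 10^1.385 = 24.266101
T = 1/N = 1/24.266101 = 0.0412 years

0.0412


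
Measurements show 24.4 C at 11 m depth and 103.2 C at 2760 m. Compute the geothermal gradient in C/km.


dT = 103.2 - 24.4 = 78.8 C
dz = 2760 - 11 = 2749 m
gradient = dT/dz * 1000 = 78.8/2749 * 1000 = 28.665 C/km

28.665


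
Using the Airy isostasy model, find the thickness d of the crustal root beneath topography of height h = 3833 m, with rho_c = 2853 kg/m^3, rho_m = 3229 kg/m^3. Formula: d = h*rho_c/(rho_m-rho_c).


rho_m - rho_c = 3229 - 2853 = 376
d = 3833 * 2853 / 376
= 10935549 / 376
= 29083.91 m

29083.91


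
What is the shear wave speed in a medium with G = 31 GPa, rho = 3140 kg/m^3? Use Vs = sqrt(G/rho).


Convert G to Pa: G = 31e9 Pa
Compute G/rho = 31e9 / 3140 = 9872611.465
Vs = sqrt(9872611.465) = 3142.07 m/s

3142.07


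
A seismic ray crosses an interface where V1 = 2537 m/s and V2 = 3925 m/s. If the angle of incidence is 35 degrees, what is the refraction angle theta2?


sin(theta1) = sin(35 deg) = 0.573576
sin(theta2) = V2/V1 * sin(theta1) = 3925/2537 * 0.573576 = 0.887382
theta2 = arcsin(0.887382) = 62.5461 degrees

62.5461


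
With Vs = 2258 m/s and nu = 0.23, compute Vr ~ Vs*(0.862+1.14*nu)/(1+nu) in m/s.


Numerator factor = 0.862 + 1.14*0.23 = 1.1242
Denominator = 1 + 0.23 = 1.23
Vr = 2258 * 1.1242 / 1.23 = 2063.78 m/s

2063.78


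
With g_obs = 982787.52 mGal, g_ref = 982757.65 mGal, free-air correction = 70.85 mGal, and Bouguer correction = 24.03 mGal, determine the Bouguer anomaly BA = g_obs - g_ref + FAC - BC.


BA = g_obs - g_ref + FAC - BC
= 982787.52 - 982757.65 + 70.85 - 24.03
= 76.69 mGal

76.69


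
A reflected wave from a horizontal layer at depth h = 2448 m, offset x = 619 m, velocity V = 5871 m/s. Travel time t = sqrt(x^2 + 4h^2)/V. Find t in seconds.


x^2 + 4h^2 = 619^2 + 4*2448^2 = 383161 + 23970816 = 24353977
sqrt(24353977) = 4934.9749
t = 4934.9749 / 5871 = 0.8406 s

0.8406


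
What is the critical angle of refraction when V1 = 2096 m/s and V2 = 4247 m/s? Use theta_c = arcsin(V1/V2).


V1/V2 = 2096/4247 = 0.493525
theta_c = arcsin(0.493525) = 29.5725 degrees

29.5725


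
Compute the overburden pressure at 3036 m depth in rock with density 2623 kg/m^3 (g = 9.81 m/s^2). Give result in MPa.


P = rho * g * z / 1e6
= 2623 * 9.81 * 3036 / 1e6
= 78121228.68 / 1e6
= 78.1212 MPa

78.1212


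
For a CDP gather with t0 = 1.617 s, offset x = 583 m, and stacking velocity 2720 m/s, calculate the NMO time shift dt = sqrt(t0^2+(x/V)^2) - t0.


x/Vnmo = 583/2720 = 0.214338
(x/Vnmo)^2 = 0.045941
t0^2 = 2.614689
sqrt(2.614689 + 0.045941) = 1.631144
dt = 1.631144 - 1.617 = 0.014144

0.014144


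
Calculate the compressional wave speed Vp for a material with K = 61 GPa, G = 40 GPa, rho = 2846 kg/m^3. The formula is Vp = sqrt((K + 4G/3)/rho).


First compute the effective modulus:
K + 4G/3 = 61e9 + 4*40e9/3 = 114333333333.33 Pa
Then divide by density:
114333333333.33 / 2846 = 40173342.7032 Pa/(kg/m^3)
Take the square root:
Vp = sqrt(40173342.7032) = 6338.24 m/s

6338.24


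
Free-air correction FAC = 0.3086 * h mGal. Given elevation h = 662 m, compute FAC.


FAC = 0.3086 * h
= 0.3086 * 662
= 204.2932 mGal

204.2932


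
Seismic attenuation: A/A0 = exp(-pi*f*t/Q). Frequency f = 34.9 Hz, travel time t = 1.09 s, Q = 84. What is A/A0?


pi*f*t/Q = pi*34.9*1.09/84 = 1.42273
A/A0 = exp(-1.42273) = 0.241055

0.241055


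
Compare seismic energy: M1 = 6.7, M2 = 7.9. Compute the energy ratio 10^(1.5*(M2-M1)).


M2 - M1 = 7.9 - 6.7 = 1.2
1.5 * 1.2 = 1.8
ratio = 10^1.8 = 63.1

63.1


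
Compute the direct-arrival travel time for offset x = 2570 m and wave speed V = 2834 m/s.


t = x / V
= 2570 / 2834
= 0.9068 s

0.9068


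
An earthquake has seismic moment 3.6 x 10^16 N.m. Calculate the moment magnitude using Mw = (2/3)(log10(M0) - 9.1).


log10(M0) = log10(3.6 x 10^16) = 16.5563
Mw = 2/3 * (16.5563 - 9.1)
= 2/3 * 7.4563
= 4.97

4.97


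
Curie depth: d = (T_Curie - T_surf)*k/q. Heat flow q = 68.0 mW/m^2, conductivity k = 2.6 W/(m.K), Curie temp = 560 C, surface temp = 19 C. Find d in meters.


T_Curie - T_surf = 560 - 19 = 541 C
Convert q to W/m^2: 68.0 mW/m^2 = 0.068 W/m^2
d = 541 * 2.6 / 0.068 = 20685.29 m

20685.29


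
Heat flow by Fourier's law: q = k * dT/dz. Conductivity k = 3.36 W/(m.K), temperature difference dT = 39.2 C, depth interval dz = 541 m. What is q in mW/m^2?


q = k * dT / dz * 1000
= 3.36 * 39.2 / 541 * 1000
= 0.24346 * 1000
= 243.4603 mW/m^2

243.4603


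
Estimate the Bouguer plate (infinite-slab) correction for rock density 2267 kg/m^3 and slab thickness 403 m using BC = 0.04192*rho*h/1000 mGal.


BC = 0.04192 * rho * h / 1000
= 0.04192 * 2267 * 403 / 1000
= 38.2982 mGal

38.2982


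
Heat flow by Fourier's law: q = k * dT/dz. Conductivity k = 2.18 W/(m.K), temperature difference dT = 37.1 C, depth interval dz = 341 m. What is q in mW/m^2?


q = k * dT / dz * 1000
= 2.18 * 37.1 / 341 * 1000
= 0.237179 * 1000
= 237.1789 mW/m^2

237.1789


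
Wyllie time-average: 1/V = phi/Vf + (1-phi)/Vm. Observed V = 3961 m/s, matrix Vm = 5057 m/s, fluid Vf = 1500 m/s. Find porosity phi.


1/V - 1/Vm = 1/3961 - 1/5057 = 5.472e-05
1/Vf - 1/Vm = 1/1500 - 1/5057 = 0.00046892
phi = 5.472e-05 / 0.00046892 = 0.1167

0.1167


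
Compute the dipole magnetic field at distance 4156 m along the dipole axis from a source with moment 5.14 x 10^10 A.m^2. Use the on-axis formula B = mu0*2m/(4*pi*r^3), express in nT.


m = 5.14 x 10^10 = 51400000000 A.m^2
2m = 102800000000 A.m^2
r^3 = 4156^3 = 71783828416
B = (4pi*10^-7) * 102800000000 / (4*pi * 71783828416) * 1e9
= 129182.289916 / 902062191993.02 * 1e9
= 143.2077 nT

143.2077


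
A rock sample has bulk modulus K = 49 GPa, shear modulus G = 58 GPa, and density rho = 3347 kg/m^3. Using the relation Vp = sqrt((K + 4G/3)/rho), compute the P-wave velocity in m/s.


First compute the effective modulus:
K + 4G/3 = 49e9 + 4*58e9/3 = 126333333333.33 Pa
Then divide by density:
126333333333.33 / 3347 = 37745244.4976 Pa/(kg/m^3)
Take the square root:
Vp = sqrt(37745244.4976) = 6143.72 m/s

6143.72


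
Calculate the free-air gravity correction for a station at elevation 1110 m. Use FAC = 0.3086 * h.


FAC = 0.3086 * h
= 0.3086 * 1110
= 342.546 mGal

342.546


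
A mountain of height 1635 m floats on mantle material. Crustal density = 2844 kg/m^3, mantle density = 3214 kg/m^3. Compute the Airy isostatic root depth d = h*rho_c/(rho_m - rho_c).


rho_m - rho_c = 3214 - 2844 = 370
d = 1635 * 2844 / 370
= 4649940 / 370
= 12567.41 m

12567.41


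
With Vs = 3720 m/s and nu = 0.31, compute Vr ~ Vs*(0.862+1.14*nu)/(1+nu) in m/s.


Numerator factor = 0.862 + 1.14*0.31 = 1.2154
Denominator = 1 + 0.31 = 1.31
Vr = 3720 * 1.2154 / 1.31 = 3451.36 m/s

3451.36


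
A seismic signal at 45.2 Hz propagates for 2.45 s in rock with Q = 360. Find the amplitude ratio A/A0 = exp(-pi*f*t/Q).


pi*f*t/Q = pi*45.2*2.45/360 = 0.966389
A/A0 = exp(-0.966389) = 0.380454

0.380454
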